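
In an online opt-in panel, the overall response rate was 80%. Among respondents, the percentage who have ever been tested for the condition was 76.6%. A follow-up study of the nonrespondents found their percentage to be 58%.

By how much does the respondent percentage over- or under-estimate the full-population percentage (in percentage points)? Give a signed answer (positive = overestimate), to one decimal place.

+3.7 percentage points

Nonresponse fraction = 1 − 0.8 = 0.2.
Bias = (nonresponse fraction) × (respondent percentage − nonrespondent percentage)
     = 0.2 × (76.6 − 58) = 0.2 × 18.6 = 3.72.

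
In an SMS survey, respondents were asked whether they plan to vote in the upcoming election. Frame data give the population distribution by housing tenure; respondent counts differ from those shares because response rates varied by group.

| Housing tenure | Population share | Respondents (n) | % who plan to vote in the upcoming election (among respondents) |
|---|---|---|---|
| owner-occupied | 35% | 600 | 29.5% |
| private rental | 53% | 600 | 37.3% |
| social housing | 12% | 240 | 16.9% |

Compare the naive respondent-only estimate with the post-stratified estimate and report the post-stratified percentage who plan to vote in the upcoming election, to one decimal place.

Naive respondent-only estimate (weights = respondent counts):
  (600/1440)×29.5 + (600/1440)×37.3 + (240/1440)×16.9 = 30.65%
Post-stratifying to population shares instead:
  0.35×29.5 + 0.53×37.3 + 0.12×16.9 = 32.122%

32.1%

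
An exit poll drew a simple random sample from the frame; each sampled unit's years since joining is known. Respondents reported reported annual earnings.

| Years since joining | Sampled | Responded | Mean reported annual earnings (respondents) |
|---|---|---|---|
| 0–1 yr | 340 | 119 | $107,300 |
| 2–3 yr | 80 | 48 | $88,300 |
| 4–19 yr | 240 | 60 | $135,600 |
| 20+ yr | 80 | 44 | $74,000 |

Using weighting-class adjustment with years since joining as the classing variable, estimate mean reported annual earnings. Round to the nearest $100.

$110,800

Response rates by class: 0–1 yr 119/340 = 35%, 2–3 yr 48/80 = 60%, 4–19 yr 60/240 = 25%, 20+ yr 44/80 = 55%.
Weighting each respondent by the inverse class response rate inflates each class back to its sampled size, so the class weight is n_sampled:
  0–1 yr: 340 × 107,300 = 36,482,000
  2–3 yr: 80 × 88,300 = 7,064,000
  4–19 yr: 240 × 135,600 = 32,544,000
  20+ yr: 80 × 74,000 = 5,920,000
Adjusted estimate = 82,010,000 / 740 = 110824 → $110,800.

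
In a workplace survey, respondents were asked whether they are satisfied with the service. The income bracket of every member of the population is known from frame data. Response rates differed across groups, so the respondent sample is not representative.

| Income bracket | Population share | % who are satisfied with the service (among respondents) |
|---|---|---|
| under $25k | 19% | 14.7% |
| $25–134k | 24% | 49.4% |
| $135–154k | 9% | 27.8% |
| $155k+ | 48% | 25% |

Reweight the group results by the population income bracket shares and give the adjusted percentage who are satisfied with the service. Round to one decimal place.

Post-stratification weights by population share, not respondent share:
  under $25k: 0.19 × 14.7 = 2.793
  $25–134k: 0.24 × 49.4 = 11.856
  $135–154k: 0.09 × 27.8 = 2.502
  $155k+: 0.48 × 25 = 12
Post-stratified estimate = 29.151 → 29.2%.

29.2%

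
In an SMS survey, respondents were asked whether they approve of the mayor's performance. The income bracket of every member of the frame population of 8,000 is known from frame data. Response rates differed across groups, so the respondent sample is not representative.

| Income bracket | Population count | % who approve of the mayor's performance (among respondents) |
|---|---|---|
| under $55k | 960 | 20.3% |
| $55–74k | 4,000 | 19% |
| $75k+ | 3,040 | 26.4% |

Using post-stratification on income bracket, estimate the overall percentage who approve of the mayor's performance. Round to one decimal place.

22.0%

Weight each group's respondent value by its population share:
  under $55k: (960/8,000) × 20.3 = 2.436
  $55–74k: (4,000/8,000) × 19 = 9.5
  $75k+: (3,040/8,000) × 26.4 = 10.032
Post-stratified estimate = 21.968 → 22.0%.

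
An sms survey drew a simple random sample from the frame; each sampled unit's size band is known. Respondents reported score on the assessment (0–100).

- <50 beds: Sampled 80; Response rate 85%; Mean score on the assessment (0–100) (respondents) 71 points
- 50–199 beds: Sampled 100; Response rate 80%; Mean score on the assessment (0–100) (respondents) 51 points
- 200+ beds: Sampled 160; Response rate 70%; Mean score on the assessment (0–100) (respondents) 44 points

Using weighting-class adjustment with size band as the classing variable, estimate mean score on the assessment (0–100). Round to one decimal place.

Inverse-response-rate weighting restores each class to its sampled count, so class totals weight by n_sampled:
  <50 beds: 80 × 71 = 5680
  50–199 beds: 100 × 51 = 5100
  200+ beds: 160 × 44 = 7040
Adjusted estimate = 17,820 / 340 = 52.4118 → 52.4.

52.4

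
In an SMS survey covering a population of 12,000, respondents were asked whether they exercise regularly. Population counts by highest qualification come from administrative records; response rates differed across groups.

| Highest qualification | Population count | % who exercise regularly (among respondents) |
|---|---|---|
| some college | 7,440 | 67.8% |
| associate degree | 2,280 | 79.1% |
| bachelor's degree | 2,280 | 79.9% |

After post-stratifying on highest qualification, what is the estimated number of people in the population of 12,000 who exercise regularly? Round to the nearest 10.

8,670

Each cell contributes its population count × the respondent rate:
  some college: 7,440 × 67.8% = 5044.32
  associate degree: 2,280 × 79.1% = 1803.48
  bachelor's degree: 2,280 × 79.9% = 1821.72
Estimated total = 8669.52 → 8,670.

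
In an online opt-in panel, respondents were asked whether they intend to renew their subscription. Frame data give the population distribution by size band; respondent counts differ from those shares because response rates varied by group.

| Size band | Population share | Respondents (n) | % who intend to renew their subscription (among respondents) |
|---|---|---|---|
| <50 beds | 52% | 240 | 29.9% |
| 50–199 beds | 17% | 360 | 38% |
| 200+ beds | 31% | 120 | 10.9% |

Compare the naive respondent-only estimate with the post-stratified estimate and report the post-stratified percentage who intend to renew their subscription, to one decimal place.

25.4%

Unadjusted (pooled respondent) estimate weights by respondent counts:
  (240/720)×29.9 + (360/720)×38 + (120/720)×10.9 = 30.7833%
Post-stratifying to population shares instead:
  0.52×29.9 + 0.17×38 + 0.31×10.9 = 25.387%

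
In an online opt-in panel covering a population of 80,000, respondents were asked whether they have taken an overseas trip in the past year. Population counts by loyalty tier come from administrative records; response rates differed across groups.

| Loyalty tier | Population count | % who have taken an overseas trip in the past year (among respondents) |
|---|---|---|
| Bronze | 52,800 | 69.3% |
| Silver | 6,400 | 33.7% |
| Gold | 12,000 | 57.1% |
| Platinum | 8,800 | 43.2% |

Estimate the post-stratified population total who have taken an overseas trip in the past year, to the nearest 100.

49,400

Each cell contributes its population count × the respondent rate:
  Bronze: 52,800 × 69.3% = 36590.4
  Silver: 6,400 × 33.7% = 2156.8
  Gold: 12,000 × 57.1% = 6852
  Platinum: 8,800 × 43.2% = 3801.6
Estimated total = 49400.8 → 49,400.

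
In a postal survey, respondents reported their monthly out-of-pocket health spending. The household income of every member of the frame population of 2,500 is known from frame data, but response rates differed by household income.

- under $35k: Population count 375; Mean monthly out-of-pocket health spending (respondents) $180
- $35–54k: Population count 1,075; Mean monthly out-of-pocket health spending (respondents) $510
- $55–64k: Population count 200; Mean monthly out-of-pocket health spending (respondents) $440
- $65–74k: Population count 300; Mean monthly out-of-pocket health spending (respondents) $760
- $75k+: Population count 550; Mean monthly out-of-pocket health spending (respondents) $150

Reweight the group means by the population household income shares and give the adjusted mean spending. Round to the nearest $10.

$410

Weight each group's respondent value by its population share:
  under $35k: (375/2,500) × 180 = 27
  $35–54k: (1,075/2,500) × 510 = 219.3
  $55–64k: (200/2,500) × 440 = 35.2
  $65–74k: (300/2,500) × 760 = 91.2
  $75k+: (550/2,500) × 150 = 33
Post-stratified estimate = 405.7 → $410.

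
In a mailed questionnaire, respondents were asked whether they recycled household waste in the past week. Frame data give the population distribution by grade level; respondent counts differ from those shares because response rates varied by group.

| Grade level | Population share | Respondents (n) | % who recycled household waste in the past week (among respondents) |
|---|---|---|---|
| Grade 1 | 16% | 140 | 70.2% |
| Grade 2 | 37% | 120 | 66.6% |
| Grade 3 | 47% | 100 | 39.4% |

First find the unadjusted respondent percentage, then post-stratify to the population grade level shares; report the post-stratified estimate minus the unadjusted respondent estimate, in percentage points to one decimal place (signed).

-6.1 percentage points

Without adjustment, the pooled respondent share is:
  (140/360)×70.2 + (120/360)×66.6 + (100/360)×39.4 = 60.4444%
Reweighting by population grade level shares:
  0.16×70.2 + 0.37×66.6 + 0.47×39.4 = 54.392%
Difference = 54.392 − 60.4444 = -6.0524 pp.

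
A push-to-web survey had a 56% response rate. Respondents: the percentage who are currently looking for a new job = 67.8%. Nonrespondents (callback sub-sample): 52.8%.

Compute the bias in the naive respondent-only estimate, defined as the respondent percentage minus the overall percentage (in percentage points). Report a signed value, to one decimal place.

+6.6 percentage points

Nonresponse fraction = 1 − 0.56 = 0.44.
Bias = (nonresponse fraction) × (respondent percentage − nonrespondent percentage)
     = 0.44 × (67.8 − 52.8) = 0.44 × 15 = 6.6.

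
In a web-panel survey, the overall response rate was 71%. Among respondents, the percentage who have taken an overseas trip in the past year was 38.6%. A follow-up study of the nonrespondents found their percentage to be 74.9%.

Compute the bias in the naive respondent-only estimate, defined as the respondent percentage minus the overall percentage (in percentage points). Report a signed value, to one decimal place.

Nonresponse fraction = 1 − 0.71 = 0.29.
Bias = (nonresponse fraction) × (respondent percentage − nonrespondent percentage)
     = 0.29 × (38.6 − 74.9) = 0.29 × -36.3 = -10.527.

-10.5 percentage points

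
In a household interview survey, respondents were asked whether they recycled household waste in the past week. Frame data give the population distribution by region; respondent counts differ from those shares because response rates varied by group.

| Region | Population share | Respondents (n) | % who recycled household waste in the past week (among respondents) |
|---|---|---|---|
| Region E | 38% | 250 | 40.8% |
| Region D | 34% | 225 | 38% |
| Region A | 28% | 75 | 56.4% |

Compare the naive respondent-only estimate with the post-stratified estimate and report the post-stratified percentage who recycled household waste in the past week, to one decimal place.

Unadjusted (pooled respondent) estimate weights by respondent counts:
  (250/550)×40.8 + (225/550)×38 + (75/550)×56.4 = 41.7818%
Reweighting by population region shares:
  0.38×40.8 + 0.34×38 + 0.28×56.4 = 44.216%

44.2%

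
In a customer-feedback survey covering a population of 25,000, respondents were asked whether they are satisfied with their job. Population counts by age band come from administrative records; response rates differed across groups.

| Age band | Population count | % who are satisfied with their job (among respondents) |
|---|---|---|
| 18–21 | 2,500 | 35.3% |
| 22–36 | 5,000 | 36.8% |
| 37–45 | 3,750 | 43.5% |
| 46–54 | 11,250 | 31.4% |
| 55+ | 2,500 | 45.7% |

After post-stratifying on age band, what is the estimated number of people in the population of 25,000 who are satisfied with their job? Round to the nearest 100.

Estimated count per cell = population count × respondent percentage:
  18–21: 2,500 × 35.3% = 882.5
  22–36: 5,000 × 36.8% = 1840
  37–45: 3,750 × 43.5% = 1631.25
  46–54: 11,250 × 31.4% = 3532.5
  55+: 2,500 × 45.7% = 1142.5
Estimated total = 9028.75 → 9,000.

9,000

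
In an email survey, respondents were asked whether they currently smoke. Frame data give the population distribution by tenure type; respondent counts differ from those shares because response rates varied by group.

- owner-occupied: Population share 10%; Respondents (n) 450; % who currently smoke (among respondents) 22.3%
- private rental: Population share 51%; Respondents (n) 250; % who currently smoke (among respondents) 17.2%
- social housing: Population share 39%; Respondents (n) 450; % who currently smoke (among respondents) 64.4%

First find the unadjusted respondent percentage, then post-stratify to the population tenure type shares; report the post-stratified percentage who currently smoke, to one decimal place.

Naive respondent-only estimate (weights = respondent counts):
  (450/1150)×22.3 + (250/1150)×17.2 + (450/1150)×64.4 = 37.6652%
Post-stratified estimate weights by population shares:
  0.1×22.3 + 0.51×17.2 + 0.39×64.4 = 36.118%

36.1%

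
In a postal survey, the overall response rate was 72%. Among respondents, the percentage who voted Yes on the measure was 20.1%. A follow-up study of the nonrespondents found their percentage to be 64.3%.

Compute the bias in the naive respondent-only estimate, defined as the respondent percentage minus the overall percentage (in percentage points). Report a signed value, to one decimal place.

-12.4 percentage points

Nonresponse fraction = 1 − 0.72 = 0.28.
Bias = (nonresponse fraction) × (respondent percentage − nonrespondent percentage)
     = 0.28 × (20.1 − 64.3) = 0.28 × -44.2 = -12.376.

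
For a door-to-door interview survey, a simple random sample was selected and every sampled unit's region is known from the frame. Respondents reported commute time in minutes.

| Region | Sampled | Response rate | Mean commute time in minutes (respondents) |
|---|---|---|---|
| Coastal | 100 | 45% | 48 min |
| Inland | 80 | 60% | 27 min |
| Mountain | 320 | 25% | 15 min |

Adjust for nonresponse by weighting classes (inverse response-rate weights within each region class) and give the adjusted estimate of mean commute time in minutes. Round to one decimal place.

23.5

With weight = n_sampled/n_responded per class, the weighted class total is n_sampled:
  Coastal: 100 × 48 = 4800
  Inland: 80 × 27 = 2160
  Mountain: 320 × 15 = 4800
Adjusted estimate = 11,760 / 500 = 23.52 → 23.5.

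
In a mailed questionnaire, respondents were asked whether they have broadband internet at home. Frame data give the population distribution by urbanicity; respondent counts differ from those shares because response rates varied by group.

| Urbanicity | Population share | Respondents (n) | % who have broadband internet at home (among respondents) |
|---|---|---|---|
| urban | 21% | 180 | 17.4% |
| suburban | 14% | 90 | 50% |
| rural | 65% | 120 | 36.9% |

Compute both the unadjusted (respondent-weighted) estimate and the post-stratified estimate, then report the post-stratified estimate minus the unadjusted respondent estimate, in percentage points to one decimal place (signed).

Naive respondent-only estimate (weights = respondent counts):
  (180/390)×17.4 + (90/390)×50 + (120/390)×36.9 = 30.9231%
Reweighting by population urbanicity shares:
  0.21×17.4 + 0.14×50 + 0.65×36.9 = 34.639%
Difference = 34.639 − 30.9231 = 3.7159 pp.

+3.7 percentage points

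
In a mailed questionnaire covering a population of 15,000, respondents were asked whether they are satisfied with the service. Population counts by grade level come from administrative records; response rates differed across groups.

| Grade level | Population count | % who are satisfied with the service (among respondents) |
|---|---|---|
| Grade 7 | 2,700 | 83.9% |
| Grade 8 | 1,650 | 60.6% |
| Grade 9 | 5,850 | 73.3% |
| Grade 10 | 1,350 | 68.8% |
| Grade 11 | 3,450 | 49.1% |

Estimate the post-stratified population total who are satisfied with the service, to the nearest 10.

10,180

Each cell contributes its population count × the respondent rate:
  Grade 7: 2,700 × 83.9% = 2265.3
  Grade 8: 1,650 × 60.6% = 999.9
  Grade 9: 5,850 × 73.3% = 4288.05
  Grade 10: 1,350 × 68.8% = 928.8
  Grade 11: 3,450 × 49.1% = 1693.95
Estimated total = 10,176 → 10,180.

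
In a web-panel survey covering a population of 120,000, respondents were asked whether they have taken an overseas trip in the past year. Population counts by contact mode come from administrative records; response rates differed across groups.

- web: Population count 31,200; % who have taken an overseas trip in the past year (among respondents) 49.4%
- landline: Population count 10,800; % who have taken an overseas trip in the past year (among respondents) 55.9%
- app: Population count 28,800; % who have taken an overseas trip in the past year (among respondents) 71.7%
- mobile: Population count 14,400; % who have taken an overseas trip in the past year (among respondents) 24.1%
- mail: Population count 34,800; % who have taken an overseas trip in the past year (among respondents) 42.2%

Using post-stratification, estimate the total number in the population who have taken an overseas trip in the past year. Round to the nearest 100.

Each cell contributes its population count × the respondent rate:
  web: 31,200 × 49.4% = 15412.8
  landline: 10,800 × 55.9% = 6037.2
  app: 28,800 × 71.7% = 20649.6
  mobile: 14,400 × 24.1% = 3470.4
  mail: 34,800 × 42.2% = 14685.6
Estimated total = 60255.6 → 60,300.

60,300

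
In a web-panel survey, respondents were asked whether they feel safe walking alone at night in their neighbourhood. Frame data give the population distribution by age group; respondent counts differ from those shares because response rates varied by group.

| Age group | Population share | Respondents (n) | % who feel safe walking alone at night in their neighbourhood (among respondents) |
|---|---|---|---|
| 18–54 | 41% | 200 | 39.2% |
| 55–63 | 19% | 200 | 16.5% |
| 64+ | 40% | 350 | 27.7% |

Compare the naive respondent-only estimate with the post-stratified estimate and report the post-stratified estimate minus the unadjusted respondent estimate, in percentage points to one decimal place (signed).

Unadjusted (pooled respondent) estimate weights by respondent counts:
  (200/750)×39.2 + (200/750)×16.5 + (350/750)×27.7 = 27.78%
Reweighting by population age group shares:
  0.41×39.2 + 0.19×16.5 + 0.4×27.7 = 30.287%
Difference = 30.287 − 27.78 = 2.507 pp.

+2.5 percentage points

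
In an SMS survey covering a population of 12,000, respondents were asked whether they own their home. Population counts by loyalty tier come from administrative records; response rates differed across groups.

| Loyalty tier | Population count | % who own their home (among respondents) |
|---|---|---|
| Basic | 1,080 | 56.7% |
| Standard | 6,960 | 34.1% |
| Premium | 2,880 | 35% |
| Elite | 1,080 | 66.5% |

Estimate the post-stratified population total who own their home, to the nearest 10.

4,710

Each cell contributes its population count × the respondent rate:
  Basic: 1,080 × 56.7% = 612.36
  Standard: 6,960 × 34.1% = 2373.36
  Premium: 2,880 × 35% = 1008
  Elite: 1,080 × 66.5% = 718.2
Estimated total = 4711.92 → 4,710.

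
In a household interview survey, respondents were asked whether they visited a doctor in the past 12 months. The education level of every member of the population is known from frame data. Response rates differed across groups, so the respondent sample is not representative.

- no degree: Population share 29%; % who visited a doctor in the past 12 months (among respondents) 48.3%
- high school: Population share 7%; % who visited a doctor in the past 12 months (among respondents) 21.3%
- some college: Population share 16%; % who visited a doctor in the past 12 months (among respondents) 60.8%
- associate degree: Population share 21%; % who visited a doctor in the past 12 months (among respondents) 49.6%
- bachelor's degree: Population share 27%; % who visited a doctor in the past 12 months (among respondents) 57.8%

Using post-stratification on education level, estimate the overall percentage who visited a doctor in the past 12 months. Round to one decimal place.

Weight each group's respondent value by its population share:
  no degree: 0.29 × 48.3 = 14.007
  high school: 0.07 × 21.3 = 1.491
  some college: 0.16 × 60.8 = 9.728
  associate degree: 0.21 × 49.6 = 10.416
  bachelor's degree: 0.27 × 57.8 = 15.606
Post-stratified estimate = 51.248 → 51.2%.

51.2%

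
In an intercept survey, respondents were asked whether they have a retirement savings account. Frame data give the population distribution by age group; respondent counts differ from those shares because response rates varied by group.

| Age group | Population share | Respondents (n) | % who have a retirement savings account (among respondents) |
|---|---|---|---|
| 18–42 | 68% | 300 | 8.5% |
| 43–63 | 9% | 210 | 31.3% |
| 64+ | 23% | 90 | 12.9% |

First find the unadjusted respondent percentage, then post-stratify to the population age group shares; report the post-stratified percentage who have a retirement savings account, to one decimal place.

11.6%

Unadjusted (pooled respondent) estimate weights by respondent counts:
  (300/600)×8.5 + (210/600)×31.3 + (90/600)×12.9 = 17.14%
Reweighting by population age group shares:
  0.68×8.5 + 0.09×31.3 + 0.23×12.9 = 11.564%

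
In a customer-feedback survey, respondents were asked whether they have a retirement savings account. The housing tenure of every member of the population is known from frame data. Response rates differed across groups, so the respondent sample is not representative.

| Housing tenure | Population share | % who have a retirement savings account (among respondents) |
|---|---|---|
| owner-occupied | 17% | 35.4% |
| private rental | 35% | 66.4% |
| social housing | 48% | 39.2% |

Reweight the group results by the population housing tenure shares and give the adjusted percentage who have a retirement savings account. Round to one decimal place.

48.1%

Post-stratification weights by population share, not respondent share:
  owner-occupied: 0.17 × 35.4 = 6.018
  private rental: 0.35 × 66.4 = 23.24
  social housing: 0.48 × 39.2 = 18.816
Post-stratified estimate = 48.074 → 48.1%.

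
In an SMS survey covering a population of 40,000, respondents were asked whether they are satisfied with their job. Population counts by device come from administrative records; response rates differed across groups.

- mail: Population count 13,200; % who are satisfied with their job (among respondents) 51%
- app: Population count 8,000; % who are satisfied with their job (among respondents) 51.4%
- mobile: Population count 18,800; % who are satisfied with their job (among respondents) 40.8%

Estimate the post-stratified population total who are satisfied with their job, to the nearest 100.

Each cell contributes its population count × the respondent rate:
  mail: 13,200 × 51% = 6732
  app: 8,000 × 51.4% = 4112
  mobile: 18,800 × 40.8% = 7670.4
Estimated total = 18514.4 → 18,500.

18,500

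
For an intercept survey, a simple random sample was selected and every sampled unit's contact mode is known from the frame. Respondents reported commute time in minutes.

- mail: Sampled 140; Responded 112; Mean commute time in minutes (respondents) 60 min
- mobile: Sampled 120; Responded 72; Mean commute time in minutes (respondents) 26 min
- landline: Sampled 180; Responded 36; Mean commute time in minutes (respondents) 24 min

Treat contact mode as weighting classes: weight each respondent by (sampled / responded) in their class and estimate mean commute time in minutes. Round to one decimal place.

36.0

Response rates by class: mail 112/140 = 80%, mobile 72/120 = 60%, landline 36/180 = 20%.
Each respondent's weight = sampled/responded in their class; summing within a class gives n_sampled, so:
  mail: 140 × 60 = 8400
  mobile: 120 × 26 = 3120
  landline: 180 × 24 = 4320
Adjusted estimate = 15,840 / 440 = 36 → 36.0.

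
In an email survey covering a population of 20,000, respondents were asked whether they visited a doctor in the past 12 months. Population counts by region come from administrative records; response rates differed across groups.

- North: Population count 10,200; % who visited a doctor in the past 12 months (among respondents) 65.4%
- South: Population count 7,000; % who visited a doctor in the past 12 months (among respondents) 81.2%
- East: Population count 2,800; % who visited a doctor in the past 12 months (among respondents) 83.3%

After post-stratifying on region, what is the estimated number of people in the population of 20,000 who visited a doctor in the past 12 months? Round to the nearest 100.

14,700

Each cell contributes its population count × the respondent rate:
  North: 10,200 × 65.4% = 6670.8
  South: 7,000 × 81.2% = 5684
  East: 2,800 × 83.3% = 2332.4
Estimated total = 14687.2 → 14,700.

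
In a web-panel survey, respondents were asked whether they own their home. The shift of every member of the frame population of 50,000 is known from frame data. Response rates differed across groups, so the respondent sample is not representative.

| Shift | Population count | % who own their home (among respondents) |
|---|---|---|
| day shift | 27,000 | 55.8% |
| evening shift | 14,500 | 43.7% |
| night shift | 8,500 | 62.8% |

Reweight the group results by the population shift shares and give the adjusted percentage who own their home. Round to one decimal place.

53.5%

Weight each group's respondent value by its population share:
  day shift: (27,000/50,000) × 55.8 = 30.132
  evening shift: (14,500/50,000) × 43.7 = 12.673
  night shift: (8,500/50,000) × 62.8 = 10.676
Post-stratified estimate = 53.481 → 53.5%.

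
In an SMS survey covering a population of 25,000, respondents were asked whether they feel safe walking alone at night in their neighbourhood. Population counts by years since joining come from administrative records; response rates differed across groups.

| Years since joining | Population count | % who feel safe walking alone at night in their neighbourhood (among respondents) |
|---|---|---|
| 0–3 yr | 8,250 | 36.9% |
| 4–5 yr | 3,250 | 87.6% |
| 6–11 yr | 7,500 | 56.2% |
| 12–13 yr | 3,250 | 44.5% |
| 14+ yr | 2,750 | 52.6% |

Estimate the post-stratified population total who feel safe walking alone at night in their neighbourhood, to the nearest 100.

Estimated count per cell = population count × respondent percentage:
  0–3 yr: 8,250 × 36.9% = 3044.25
  4–5 yr: 3,250 × 87.6% = 2847
  6–11 yr: 7,500 × 56.2% = 4215
  12–13 yr: 3,250 × 44.5% = 1446.25
  14+ yr: 2,750 × 52.6% = 1446.5
Estimated total = 12,999 → 13,000.

13,000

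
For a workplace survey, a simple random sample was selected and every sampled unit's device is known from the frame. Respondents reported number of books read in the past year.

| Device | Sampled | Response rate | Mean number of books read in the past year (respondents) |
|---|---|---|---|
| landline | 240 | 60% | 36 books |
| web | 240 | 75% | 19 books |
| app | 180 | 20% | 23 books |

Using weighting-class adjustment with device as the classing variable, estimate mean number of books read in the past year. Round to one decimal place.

Inverse-response-rate weighting restores each class to its sampled count, so class totals weight by n_sampled:
  landline: 240 × 36 = 8640
  web: 240 × 19 = 4560
  app: 180 × 23 = 4140
Adjusted estimate = 17,340 / 660 = 26.2727 → 26.3.

26.3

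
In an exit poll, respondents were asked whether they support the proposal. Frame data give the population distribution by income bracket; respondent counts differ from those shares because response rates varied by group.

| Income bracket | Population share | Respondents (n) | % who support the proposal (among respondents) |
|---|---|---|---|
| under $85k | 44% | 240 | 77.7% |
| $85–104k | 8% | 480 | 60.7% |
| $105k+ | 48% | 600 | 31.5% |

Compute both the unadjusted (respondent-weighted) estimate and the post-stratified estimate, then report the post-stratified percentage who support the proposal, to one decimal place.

Without adjustment, the pooled respondent share is:
  (240/1320)×77.7 + (480/1320)×60.7 + (600/1320)×31.5 = 50.5182%
Post-stratifying to population shares instead:
  0.44×77.7 + 0.08×60.7 + 0.48×31.5 = 54.164%

54.2%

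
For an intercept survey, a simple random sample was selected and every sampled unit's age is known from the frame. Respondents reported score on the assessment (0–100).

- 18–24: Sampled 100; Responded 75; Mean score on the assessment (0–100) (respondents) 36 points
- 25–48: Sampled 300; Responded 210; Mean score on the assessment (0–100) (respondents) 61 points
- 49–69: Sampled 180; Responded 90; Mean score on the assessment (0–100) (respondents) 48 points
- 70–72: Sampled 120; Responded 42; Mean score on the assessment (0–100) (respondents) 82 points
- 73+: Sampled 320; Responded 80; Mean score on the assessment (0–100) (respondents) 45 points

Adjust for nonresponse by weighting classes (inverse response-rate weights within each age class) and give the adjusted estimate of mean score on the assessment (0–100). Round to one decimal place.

53.7

Response rates by class: 18–24 75/100 = 75%, 25–48 210/300 = 70%, 49–69 90/180 = 50%, 70–72 42/120 = 35%, 73+ 80/320 = 25%.
Each respondent's weight = sampled/responded in their class; summing within a class gives n_sampled, so:
  18–24: 100 × 36 = 3600
  25–48: 300 × 61 = 18,300
  49–69: 180 × 48 = 8640
  70–72: 120 × 82 = 9840
  73+: 320 × 45 = 14,400
Adjusted estimate = 54,780 / 1,020 = 53.7059 → 53.7.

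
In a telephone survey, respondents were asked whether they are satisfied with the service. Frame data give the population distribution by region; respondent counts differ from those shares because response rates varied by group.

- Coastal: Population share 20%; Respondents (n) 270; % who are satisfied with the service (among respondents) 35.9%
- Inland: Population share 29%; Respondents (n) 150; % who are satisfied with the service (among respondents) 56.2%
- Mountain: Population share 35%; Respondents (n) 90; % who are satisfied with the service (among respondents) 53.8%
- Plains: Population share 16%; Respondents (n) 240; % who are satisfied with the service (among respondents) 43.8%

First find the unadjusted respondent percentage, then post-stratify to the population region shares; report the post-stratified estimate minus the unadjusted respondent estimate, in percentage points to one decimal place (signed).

+4.7 percentage points

Unadjusted (pooled respondent) estimate weights by respondent counts:
  (270/750)×35.9 + (150/750)×56.2 + (90/750)×53.8 + (240/750)×43.8 = 44.636%
Post-stratified estimate weights by population shares:
  0.2×35.9 + 0.29×56.2 + 0.35×53.8 + 0.16×43.8 = 49.316%
Difference = 49.316 − 44.636 = 4.68 pp.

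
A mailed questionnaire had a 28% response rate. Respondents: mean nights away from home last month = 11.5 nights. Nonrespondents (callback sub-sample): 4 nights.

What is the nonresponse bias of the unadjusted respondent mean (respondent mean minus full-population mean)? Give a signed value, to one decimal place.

Nonresponse fraction = 1 − 0.28 = 0.72.
Bias = (nonresponse fraction) × (respondent mean − nonrespondent mean)
     = 0.72 × (11.5 − 4) = 0.72 × 7.5 = 5.4.

+5.4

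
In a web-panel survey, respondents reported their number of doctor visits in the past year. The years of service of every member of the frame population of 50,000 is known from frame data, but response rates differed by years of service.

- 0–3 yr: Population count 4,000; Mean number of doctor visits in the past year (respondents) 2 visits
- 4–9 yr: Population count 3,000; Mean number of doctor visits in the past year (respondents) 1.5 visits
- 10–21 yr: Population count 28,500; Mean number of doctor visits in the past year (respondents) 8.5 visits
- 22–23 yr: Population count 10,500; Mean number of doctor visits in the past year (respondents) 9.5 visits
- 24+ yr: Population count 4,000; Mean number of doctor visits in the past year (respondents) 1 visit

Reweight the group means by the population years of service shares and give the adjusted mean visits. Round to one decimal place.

Each cell contributes population-share × respondent value:
  0–3 yr: (4,000/50,000) × 2 = 0.16
  4–9 yr: (3,000/50,000) × 1.5 = 0.09
  10–21 yr: (28,500/50,000) × 8.5 = 4.845
  22–23 yr: (10,500/50,000) × 9.5 = 1.995
  24+ yr: (4,000/50,000) × 1 = 0.08
Post-stratified estimate = 7.17 → 7.2.

7.2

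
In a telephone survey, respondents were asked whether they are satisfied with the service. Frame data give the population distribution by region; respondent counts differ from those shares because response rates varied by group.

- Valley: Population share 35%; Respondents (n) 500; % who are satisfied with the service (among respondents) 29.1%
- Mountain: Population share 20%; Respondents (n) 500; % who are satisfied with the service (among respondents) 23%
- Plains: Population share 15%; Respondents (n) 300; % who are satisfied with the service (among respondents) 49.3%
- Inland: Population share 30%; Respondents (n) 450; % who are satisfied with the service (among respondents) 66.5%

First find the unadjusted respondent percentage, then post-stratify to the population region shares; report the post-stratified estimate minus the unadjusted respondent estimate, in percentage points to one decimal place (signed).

+1.7 percentage points

Unadjusted (pooled respondent) estimate weights by respondent counts:
  (500/1750)×29.1 + (500/1750)×23 + (300/1750)×49.3 + (450/1750)×66.5 = 40.4371%
Post-stratified estimate weights by population shares:
  0.35×29.1 + 0.2×23 + 0.15×49.3 + 0.3×66.5 = 42.13%
Difference = 42.13 − 40.4371 = 1.6929 pp.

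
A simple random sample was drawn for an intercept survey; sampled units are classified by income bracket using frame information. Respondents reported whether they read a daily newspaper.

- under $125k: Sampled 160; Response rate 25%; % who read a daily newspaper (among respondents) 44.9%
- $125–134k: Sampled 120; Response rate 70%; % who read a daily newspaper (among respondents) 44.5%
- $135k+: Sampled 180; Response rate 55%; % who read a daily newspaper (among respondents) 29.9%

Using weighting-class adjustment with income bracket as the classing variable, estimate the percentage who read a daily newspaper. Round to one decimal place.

Each respondent's weight = sampled/responded in their class; summing within a class gives n_sampled, so:
  under $125k: 160 × 44.9 = 7184
  $125–134k: 120 × 44.5 = 5340
  $135k+: 180 × 29.9 = 5382
Adjusted estimate = 17,906 / 460 = 38.9261 → 38.9%.

38.9%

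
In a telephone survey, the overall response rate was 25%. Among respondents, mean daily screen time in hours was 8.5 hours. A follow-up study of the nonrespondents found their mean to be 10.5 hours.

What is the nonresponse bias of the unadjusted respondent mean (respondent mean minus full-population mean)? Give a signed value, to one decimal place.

-1.5

Nonresponse fraction = 1 − 0.25 = 0.75.
Bias = (nonresponse fraction) × (respondent mean − nonrespondent mean)
     = 0.75 × (8.5 − 10.5) = 0.75 × -2 = -1.5.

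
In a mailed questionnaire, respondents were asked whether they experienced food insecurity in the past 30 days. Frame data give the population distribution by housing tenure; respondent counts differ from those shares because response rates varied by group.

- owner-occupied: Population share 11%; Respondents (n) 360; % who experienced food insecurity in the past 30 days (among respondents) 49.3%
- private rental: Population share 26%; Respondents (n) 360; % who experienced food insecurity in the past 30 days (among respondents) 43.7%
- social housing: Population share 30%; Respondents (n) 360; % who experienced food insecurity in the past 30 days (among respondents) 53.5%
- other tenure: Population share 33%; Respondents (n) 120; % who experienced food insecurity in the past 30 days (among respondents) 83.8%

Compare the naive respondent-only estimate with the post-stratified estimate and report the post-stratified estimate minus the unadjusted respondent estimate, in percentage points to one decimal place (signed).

Naive respondent-only estimate (weights = respondent counts):
  (360/1200)×49.3 + (360/1200)×43.7 + (360/1200)×53.5 + (120/1200)×83.8 = 52.33%
Post-stratified estimate weights by population shares:
  0.11×49.3 + 0.26×43.7 + 0.3×53.5 + 0.33×83.8 = 60.489%
Difference = 60.489 − 52.33 = 8.159 pp.

+8.2 percentage points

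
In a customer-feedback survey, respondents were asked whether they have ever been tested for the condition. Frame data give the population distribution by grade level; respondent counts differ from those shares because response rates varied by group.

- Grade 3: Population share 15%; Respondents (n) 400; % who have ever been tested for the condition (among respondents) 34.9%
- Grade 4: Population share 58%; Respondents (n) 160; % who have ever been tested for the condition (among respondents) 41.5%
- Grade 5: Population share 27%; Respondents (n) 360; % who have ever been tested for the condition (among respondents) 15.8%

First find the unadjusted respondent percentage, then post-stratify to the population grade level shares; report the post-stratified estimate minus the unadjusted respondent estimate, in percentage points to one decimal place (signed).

+5.0 percentage points

Without adjustment, the pooled respondent share is:
  (400/920)×34.9 + (160/920)×41.5 + (360/920)×15.8 = 28.5739%
Post-stratified estimate weights by population shares:
  0.15×34.9 + 0.58×41.5 + 0.27×15.8 = 33.571%
Difference = 33.571 − 28.5739 = 4.9971 pp.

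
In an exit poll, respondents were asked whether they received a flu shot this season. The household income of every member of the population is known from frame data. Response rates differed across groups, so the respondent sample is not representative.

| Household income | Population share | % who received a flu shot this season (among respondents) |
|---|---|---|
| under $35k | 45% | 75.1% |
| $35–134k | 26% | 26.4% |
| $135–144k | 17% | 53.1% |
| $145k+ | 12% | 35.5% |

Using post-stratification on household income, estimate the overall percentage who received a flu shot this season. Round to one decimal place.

53.9%

Post-stratification weights by population share, not respondent share:
  under $35k: 0.45 × 75.1 = 33.795
  $35–134k: 0.26 × 26.4 = 6.864
  $135–144k: 0.17 × 53.1 = 9.027
  $145k+: 0.12 × 35.5 = 4.26
Post-stratified estimate = 53.946 → 53.9%.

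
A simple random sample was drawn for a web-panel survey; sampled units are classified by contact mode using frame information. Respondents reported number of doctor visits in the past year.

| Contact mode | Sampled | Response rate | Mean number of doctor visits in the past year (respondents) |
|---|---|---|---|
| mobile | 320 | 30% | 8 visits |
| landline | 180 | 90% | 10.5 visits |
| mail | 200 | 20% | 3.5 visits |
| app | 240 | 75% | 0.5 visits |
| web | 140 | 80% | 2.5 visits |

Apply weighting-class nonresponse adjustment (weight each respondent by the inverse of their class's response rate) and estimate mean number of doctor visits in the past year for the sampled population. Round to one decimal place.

5.2

Each respondent's weight = sampled/responded in their class; summing within a class gives n_sampled, so:
  mobile: 320 × 8 = 2560
  landline: 180 × 10.5 = 1890
  mail: 200 × 3.5 = 700
  app: 240 × 0.5 = 120
  web: 140 × 2.5 = 350
Adjusted estimate = 5620 / 1,080 = 5.2037 → 5.2.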